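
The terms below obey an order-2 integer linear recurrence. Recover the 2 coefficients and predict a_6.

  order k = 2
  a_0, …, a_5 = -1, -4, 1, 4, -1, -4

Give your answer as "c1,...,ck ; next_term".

0,-1 ; 1

  a_2 = 0·-4 + -1·-1 = 1
  a_3 = 0·1 + -1·-4 = 4
  a_4 = 0·4 + -1·1 = -1
  a_5 = 0·-1 + -1·4 = -4
  a_6 = 0·-4 + -1·-1 = 1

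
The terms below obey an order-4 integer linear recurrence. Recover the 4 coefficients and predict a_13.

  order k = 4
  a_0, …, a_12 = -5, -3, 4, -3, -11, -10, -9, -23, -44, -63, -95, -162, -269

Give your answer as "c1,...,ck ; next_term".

1,0,1,1 ; -427

  a_4 = 1·-3 + 0·4 + 1·-3 + 1·-5 = -11
  a_5 = 1·-11 + 0·-3 + 1·4 + 1·-3 = -10
  a_6 = 1·-10 + 0·-11 + 1·-3 + 1·4 = -9
  a_7 = 1·-9 + 0·-10 + 1·-11 + 1·-3 = -23
  a_8 = 1·-23 + 0·-9 + 1·-10 + 1·-11 = -44
  a_9 = 1·-44 + 0·-23 + 1·-9 + 1·-10 = -63
  a_10 = 1·-63 + 0·-44 + 1·-23 + 1·-9 = -95
  a_11 = 1·-95 + 0·-63 + 1·-44 + 1·-23 = -162
  a_12 = 1·-162 + 0·-95 + 1·-63 + 1·-44 = -269
  a_13 = 1·-269 + 0·-162 + 1·-95 + 1·-63 = -427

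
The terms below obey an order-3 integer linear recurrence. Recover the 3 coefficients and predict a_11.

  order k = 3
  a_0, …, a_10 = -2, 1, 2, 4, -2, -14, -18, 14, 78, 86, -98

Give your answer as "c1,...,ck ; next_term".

1,-2,-2 ; -426

  a_3 = 1·2 + -2·1 + -2·-2 = 4
  a_4 = 1·4 + -2·2 + -2·1 = -2
  a_5 = 1·-2 + -2·4 + -2·2 = -14
  a_6 = 1·-14 + -2·-2 + -2·4 = -18
  a_7 = 1·-18 + -2·-14 + -2·-2 = 14
  a_8 = 1·14 + -2·-18 + -2·-14 = 78
  a_9 = 1·78 + -2·14 + -2·-18 = 86
  a_10 = 1·86 + -2·78 + -2·14 = -98
  a_11 = 1·-98 + -2·86 + -2·78 = -426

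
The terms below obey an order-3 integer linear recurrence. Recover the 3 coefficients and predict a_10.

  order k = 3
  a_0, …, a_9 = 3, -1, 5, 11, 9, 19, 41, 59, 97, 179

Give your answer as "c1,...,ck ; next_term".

1,0,2 ; 297

  a_3 = 1·5 + 0·-1 + 2·3 = 11
  a_4 = 1·11 + 0·5 + 2·-1 = 9
  a_5 = 1·9 + 0·11 + 2·5 = 19
  a_6 = 1·19 + 0·9 + 2·11 = 41
  a_7 = 1·41 + 0·19 + 2·9 = 59
  a_8 = 1·59 + 0·41 + 2·19 = 97
  a_9 = 1·97 + 0·59 + 2·41 = 179
  a_10 = 1·179 + 0·97 + 2·59 = 297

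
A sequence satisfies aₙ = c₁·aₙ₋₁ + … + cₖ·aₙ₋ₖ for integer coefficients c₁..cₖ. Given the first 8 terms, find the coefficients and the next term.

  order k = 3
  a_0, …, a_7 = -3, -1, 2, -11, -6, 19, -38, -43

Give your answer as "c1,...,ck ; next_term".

0,-1,4 ; 114

  a_3 = 0·2 + -1·-1 + 4·-3 = -11
  a_4 = 0·-11 + -1·2 + 4·-1 = -6
  a_5 = 0·-6 + -1·-11 + 4·2 = 19
  a_6 = 0·19 + -1·-6 + 4·-11 = -38
  a_7 = 0·-38 + -1·19 + 4·-6 = -43
  a_8 = 0·-43 + -1·-38 + 4·19 = 114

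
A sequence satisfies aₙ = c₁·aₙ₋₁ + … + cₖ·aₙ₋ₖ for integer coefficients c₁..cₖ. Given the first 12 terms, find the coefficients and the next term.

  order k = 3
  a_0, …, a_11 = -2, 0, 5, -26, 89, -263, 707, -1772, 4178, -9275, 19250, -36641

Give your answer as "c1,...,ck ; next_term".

-4,-3,3 ; 60989

  a_3 = -4·5 + -3·0 + 3·-2 = -26
  a_4 = -4·-26 + -3·5 + 3·0 = 89
  a_5 = -4·89 + -3·-26 + 3·5 = -263
  a_6 = -4·-263 + -3·89 + 3·-26 = 707
  a_7 = -4·707 + -3·-263 + 3·89 = -1772
  a_8 = -4·-1772 + -3·707 + 3·-263 = 4178
  a_9 = -4·4178 + -3·-1772 + 3·707 = -9275
  a_10 = -4·-9275 + -3·4178 + 3·-1772 = 19250
  a_11 = -4·19250 + -3·-9275 + 3·4178 = -36641
  a_12 = -4·-36641 + -3·19250 + 3·-9275 = 60989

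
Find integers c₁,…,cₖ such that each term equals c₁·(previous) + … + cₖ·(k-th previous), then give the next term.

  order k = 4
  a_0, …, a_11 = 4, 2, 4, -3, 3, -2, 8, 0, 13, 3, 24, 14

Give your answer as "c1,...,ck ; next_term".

  a_4 = 1·-3 + 1·4 + -1·2 + 1·4 = 3
  a_5 = 1·3 + 1·-3 + -1·4 + 1·2 = -2
  a_6 = 1·-2 + 1·3 + -1·-3 + 1·4 = 8
  a_7 = 1·8 + 1·-2 + -1·3 + 1·-3 = 0
  a_8 = 1·0 + 1·8 + -1·-2 + 1·3 = 13
  a_9 = 1·13 + 1·0 + -1·8 + 1·-2 = 3
  a_10 = 1·3 + 1·13 + -1·0 + 1·8 = 24
  a_11 = 1·24 + 1·3 + -1·13 + 1·0 = 14
  a_12 = 1·14 + 1·24 + -1·3 + 1·13 = 48

1,1,-1,1 ; 48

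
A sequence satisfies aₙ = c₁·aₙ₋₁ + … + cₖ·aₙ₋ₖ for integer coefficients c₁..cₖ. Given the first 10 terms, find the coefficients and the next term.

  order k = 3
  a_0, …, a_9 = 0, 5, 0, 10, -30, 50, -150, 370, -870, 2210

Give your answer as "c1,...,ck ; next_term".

  a_3 = -1·0 + 2·5 + -4·0 = 10
  a_4 = -1·10 + 2·0 + -4·5 = -30
  a_5 = -1·-30 + 2·10 + -4·0 = 50
  a_6 = -1·50 + 2·-30 + -4·10 = -150
  a_7 = -1·-150 + 2·50 + -4·-30 = 370
  a_8 = -1·370 + 2·-150 + -4·50 = -870
  a_9 = -1·-870 + 2·370 + -4·-150 = 2210
  a_10 = -1·2210 + 2·-870 + -4·370 = -5430

-1,2,-4 ; -5430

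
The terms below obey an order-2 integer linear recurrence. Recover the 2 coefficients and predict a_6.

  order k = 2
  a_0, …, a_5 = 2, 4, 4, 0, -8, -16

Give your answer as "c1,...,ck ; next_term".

  a_2 = 2·4 + -2·2 = 4
  a_3 = 2·4 + -2·4 = 0
  a_4 = 2·0 + -2·4 = -8
  a_5 = 2·-8 + -2·0 = -16
  a_6 = 2·-16 + -2·-8 = -16

2,-2 ; -16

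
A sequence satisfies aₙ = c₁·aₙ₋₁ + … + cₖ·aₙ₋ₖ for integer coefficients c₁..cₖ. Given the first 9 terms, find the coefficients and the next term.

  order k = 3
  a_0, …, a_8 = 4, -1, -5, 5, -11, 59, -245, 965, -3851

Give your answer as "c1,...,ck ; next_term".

-4,-1,-4 ; 15419

  a_3 = -4·-5 + -1·-1 + -4·4 = 5
  a_4 = -4·5 + -1·-5 + -4·-1 = -11
  a_5 = -4·-11 + -1·5 + -4·-5 = 59
  a_6 = -4·59 + -1·-11 + -4·5 = -245
  a_7 = -4·-245 + -1·59 + -4·-11 = 965
  a_8 = -4·965 + -1·-245 + -4·59 = -3851
  a_9 = -4·-3851 + -1·965 + -4·-245 = 15419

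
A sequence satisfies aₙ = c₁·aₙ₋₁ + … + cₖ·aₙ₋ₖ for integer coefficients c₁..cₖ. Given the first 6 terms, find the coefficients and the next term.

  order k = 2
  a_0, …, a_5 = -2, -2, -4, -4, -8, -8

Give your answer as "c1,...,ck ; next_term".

  a_2 = 0·-2 + 2·-2 = -4
  a_3 = 0·-4 + 2·-2 = -4
  a_4 = 0·-4 + 2·-4 = -8
  a_5 = 0·-8 + 2·-4 = -8
  a_6 = 0·-8 + 2·-8 = -16

0,2 ; -16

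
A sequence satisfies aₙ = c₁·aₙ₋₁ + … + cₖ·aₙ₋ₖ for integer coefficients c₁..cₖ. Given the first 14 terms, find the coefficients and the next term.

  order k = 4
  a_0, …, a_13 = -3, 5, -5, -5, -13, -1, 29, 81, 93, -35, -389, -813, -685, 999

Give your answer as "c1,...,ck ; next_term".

  a_4 = 2·-5 + -2·-5 + -2·5 + 1·-3 = -13
  a_5 = 2·-13 + -2·-5 + -2·-5 + 1·5 = -1
  a_6 = 2·-1 + -2·-13 + -2·-5 + 1·-5 = 29
  a_7 = 2·29 + -2·-1 + -2·-13 + 1·-5 = 81
  a_8 = 2·81 + -2·29 + -2·-1 + 1·-13 = 93
  a_9 = 2·93 + -2·81 + -2·29 + 1·-1 = -35
  a_10 = 2·-35 + -2·93 + -2·81 + 1·29 = -389
  a_11 = 2·-389 + -2·-35 + -2·93 + 1·81 = -813
  a_12 = 2·-813 + -2·-389 + -2·-35 + 1·93 = -685
  a_13 = 2·-685 + -2·-813 + -2·-389 + 1·-35 = 999
  a_14 = 2·999 + -2·-685 + -2·-813 + 1·-389 = 4605

2,-2,-2,1 ; 4605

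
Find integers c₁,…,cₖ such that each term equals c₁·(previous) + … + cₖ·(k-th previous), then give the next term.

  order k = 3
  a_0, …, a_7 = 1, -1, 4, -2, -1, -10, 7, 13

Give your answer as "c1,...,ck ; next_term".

  a_3 = 0·4 + -1·-1 + -3·1 = -2
  a_4 = 0·-2 + -1·4 + -3·-1 = -1
  a_5 = 0·-1 + -1·-2 + -3·4 = -10
  a_6 = 0·-10 + -1·-1 + -3·-2 = 7
  a_7 = 0·7 + -1·-10 + -3·-1 = 13
  a_8 = 0·13 + -1·7 + -3·-10 = 23

0,-1,-3 ; 23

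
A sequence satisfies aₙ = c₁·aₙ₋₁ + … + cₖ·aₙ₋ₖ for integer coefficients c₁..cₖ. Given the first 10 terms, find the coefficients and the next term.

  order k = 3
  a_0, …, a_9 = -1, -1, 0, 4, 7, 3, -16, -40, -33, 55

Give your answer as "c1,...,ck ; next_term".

1,-1,-3 ; 208

  a_3 = 1·0 + -1·-1 + -3·-1 = 4
  a_4 = 1·4 + -1·0 + -3·-1 = 7
  a_5 = 1·7 + -1·4 + -3·0 = 3
  a_6 = 1·3 + -1·7 + -3·4 = -16
  a_7 = 1·-16 + -1·3 + -3·7 = -40
  a_8 = 1·-40 + -1·-16 + -3·3 = -33
  a_9 = 1·-33 + -1·-40 + -3·-16 = 55
  a_10 = 1·55 + -1·-33 + -3·-40 = 208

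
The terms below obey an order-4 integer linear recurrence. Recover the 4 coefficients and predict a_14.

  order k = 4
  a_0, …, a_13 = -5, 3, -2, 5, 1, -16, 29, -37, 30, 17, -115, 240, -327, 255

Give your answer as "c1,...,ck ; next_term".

  a_4 = -2·5 + -2·-2 + -1·3 + -2·-5 = 1
  a_5 = -2·1 + -2·5 + -1·-2 + -2·3 = -16
  a_6 = -2·-16 + -2·1 + -1·5 + -2·-2 = 29
  a_7 = -2·29 + -2·-16 + -1·1 + -2·5 = -37
  a_8 = -2·-37 + -2·29 + -1·-16 + -2·1 = 30
  a_9 = -2·30 + -2·-37 + -1·29 + -2·-16 = 17
  a_10 = -2·17 + -2·30 + -1·-37 + -2·29 = -115
  a_11 = -2·-115 + -2·17 + -1·30 + -2·-37 = 240
  a_12 = -2·240 + -2·-115 + -1·17 + -2·30 = -327
  a_13 = -2·-327 + -2·240 + -1·-115 + -2·17 = 255
  a_14 = -2·255 + -2·-327 + -1·240 + -2·-115 = 134

-2,-2,-1,-2 ; 134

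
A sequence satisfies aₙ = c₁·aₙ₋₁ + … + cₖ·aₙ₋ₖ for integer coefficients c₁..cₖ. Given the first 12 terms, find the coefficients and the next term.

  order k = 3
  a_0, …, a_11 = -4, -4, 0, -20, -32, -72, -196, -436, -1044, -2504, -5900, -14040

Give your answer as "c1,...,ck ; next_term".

1,2,3 ; -33352

  a_3 = 1·0 + 2·-4 + 3·-4 = -20
  a_4 = 1·-20 + 2·0 + 3·-4 = -32
  a_5 = 1·-32 + 2·-20 + 3·0 = -72
  a_6 = 1·-72 + 2·-32 + 3·-20 = -196
  a_7 = 1·-196 + 2·-72 + 3·-32 = -436
  a_8 = 1·-436 + 2·-196 + 3·-72 = -1044
  a_9 = 1·-1044 + 2·-436 + 3·-196 = -2504
  a_10 = 1·-2504 + 2·-1044 + 3·-436 = -5900
  a_11 = 1·-5900 + 2·-2504 + 3·-1044 = -14040
  a_12 = 1·-14040 + 2·-5900 + 3·-2504 = -33352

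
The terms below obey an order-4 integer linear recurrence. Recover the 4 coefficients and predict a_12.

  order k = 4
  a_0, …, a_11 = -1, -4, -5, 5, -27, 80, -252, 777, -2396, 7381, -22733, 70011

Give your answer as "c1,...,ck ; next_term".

-3,1,2,-1 ; -215608

  a_4 = -3·5 + 1·-5 + 2·-4 + -1·-1 = -27
  a_5 = -3·-27 + 1·5 + 2·-5 + -1·-4 = 80
  a_6 = -3·80 + 1·-27 + 2·5 + -1·-5 = -252
  a_7 = -3·-252 + 1·80 + 2·-27 + -1·5 = 777
  a_8 = -3·777 + 1·-252 + 2·80 + -1·-27 = -2396
  a_9 = -3·-2396 + 1·777 + 2·-252 + -1·80 = 7381
  a_10 = -3·7381 + 1·-2396 + 2·777 + -1·-252 = -22733
  a_11 = -3·-22733 + 1·7381 + 2·-2396 + -1·777 = 70011
  a_12 = -3·70011 + 1·-22733 + 2·7381 + -1·-2396 = -215608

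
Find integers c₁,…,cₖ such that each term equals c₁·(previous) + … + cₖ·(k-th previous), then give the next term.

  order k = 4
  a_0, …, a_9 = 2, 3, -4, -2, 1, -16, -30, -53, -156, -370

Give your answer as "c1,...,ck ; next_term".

2,0,3,-2 ; -839

  a_4 = 2·-2 + 0·-4 + 3·3 + -2·2 = 1
  a_5 = 2·1 + 0·-2 + 3·-4 + -2·3 = -16
  a_6 = 2·-16 + 0·1 + 3·-2 + -2·-4 = -30
  a_7 = 2·-30 + 0·-16 + 3·1 + -2·-2 = -53
  a_8 = 2·-53 + 0·-30 + 3·-16 + -2·1 = -156
  a_9 = 2·-156 + 0·-53 + 3·-30 + -2·-16 = -370
  a_10 = 2·-370 + 0·-156 + 3·-53 + -2·-30 = -839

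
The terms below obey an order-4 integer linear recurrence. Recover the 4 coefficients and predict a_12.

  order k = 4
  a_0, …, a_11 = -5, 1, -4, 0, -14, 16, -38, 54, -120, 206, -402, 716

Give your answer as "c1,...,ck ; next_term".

-1,1,0,2 ; -1358

  a_4 = -1·0 + 1·-4 + 0·1 + 2·-5 = -14
  a_5 = -1·-14 + 1·0 + 0·-4 + 2·1 = 16
  a_6 = -1·16 + 1·-14 + 0·0 + 2·-4 = -38
  a_7 = -1·-38 + 1·16 + 0·-14 + 2·0 = 54
  a_8 = -1·54 + 1·-38 + 0·16 + 2·-14 = -120
  a_9 = -1·-120 + 1·54 + 0·-38 + 2·16 = 206
  a_10 = -1·206 + 1·-120 + 0·54 + 2·-38 = -402
  a_11 = -1·-402 + 1·206 + 0·-120 + 2·54 = 716
  a_12 = -1·716 + 1·-402 + 0·206 + 2·-120 = -1358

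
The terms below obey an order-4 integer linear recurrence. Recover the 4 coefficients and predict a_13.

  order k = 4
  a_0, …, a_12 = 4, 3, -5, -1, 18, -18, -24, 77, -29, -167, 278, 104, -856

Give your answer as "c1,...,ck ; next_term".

  a_4 = -1·-1 + -2·-5 + 1·3 + 1·4 = 18
  a_5 = -1·18 + -2·-1 + 1·-5 + 1·3 = -18
  a_6 = -1·-18 + -2·18 + 1·-1 + 1·-5 = -24
  a_7 = -1·-24 + -2·-18 + 1·18 + 1·-1 = 77
  a_8 = -1·77 + -2·-24 + 1·-18 + 1·18 = -29
  a_9 = -1·-29 + -2·77 + 1·-24 + 1·-18 = -167
  a_10 = -1·-167 + -2·-29 + 1·77 + 1·-24 = 278
  a_11 = -1·278 + -2·-167 + 1·-29 + 1·77 = 104
  a_12 = -1·104 + -2·278 + 1·-167 + 1·-29 = -856
  a_13 = -1·-856 + -2·104 + 1·278 + 1·-167 = 759

-1,-2,1,1 ; 759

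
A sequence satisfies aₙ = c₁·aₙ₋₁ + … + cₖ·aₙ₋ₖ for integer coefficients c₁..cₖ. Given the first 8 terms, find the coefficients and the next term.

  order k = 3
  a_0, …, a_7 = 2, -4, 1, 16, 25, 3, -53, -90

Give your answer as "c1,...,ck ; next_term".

  a_3 = 2·1 + -3·-4 + 1·2 = 16
  a_4 = 2·16 + -3·1 + 1·-4 = 25
  a_5 = 2·25 + -3·16 + 1·1 = 3
  a_6 = 2·3 + -3·25 + 1·16 = -53
  a_7 = 2·-53 + -3·3 + 1·25 = -90
  a_8 = 2·-90 + -3·-53 + 1·3 = -18

2,-3,1 ; -18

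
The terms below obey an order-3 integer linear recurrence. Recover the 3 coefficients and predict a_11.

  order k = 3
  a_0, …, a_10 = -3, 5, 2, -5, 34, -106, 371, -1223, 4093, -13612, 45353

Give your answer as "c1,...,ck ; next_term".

  a_3 = -3·2 + 2·5 + 3·-3 = -5
  a_4 = -3·-5 + 2·2 + 3·5 = 34
  a_5 = -3·34 + 2·-5 + 3·2 = -106
  a_6 = -3·-106 + 2·34 + 3·-5 = 371
  a_7 = -3·371 + 2·-106 + 3·34 = -1223
  a_8 = -3·-1223 + 2·371 + 3·-106 = 4093
  a_9 = -3·4093 + 2·-1223 + 3·371 = -13612
  a_10 = -3·-13612 + 2·4093 + 3·-1223 = 45353
  a_11 = -3·45353 + 2·-13612 + 3·4093 = -151004

-3,2,3 ; -151004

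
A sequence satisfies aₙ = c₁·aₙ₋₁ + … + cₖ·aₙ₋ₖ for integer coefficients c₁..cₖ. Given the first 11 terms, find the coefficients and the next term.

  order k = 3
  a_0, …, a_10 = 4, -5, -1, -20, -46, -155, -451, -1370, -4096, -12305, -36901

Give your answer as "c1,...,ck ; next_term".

  a_3 = 3·-1 + 1·-5 + -3·4 = -20
  a_4 = 3·-20 + 1·-1 + -3·-5 = -46
  a_5 = 3·-46 + 1·-20 + -3·-1 = -155
  a_6 = 3·-155 + 1·-46 + -3·-20 = -451
  a_7 = 3·-451 + 1·-155 + -3·-46 = -1370
  a_8 = 3·-1370 + 1·-451 + -3·-155 = -4096
  a_9 = 3·-4096 + 1·-1370 + -3·-451 = -12305
  a_10 = 3·-12305 + 1·-4096 + -3·-1370 = -36901
  a_11 = 3·-36901 + 1·-12305 + -3·-4096 = -110720

3,1,-3 ; -110720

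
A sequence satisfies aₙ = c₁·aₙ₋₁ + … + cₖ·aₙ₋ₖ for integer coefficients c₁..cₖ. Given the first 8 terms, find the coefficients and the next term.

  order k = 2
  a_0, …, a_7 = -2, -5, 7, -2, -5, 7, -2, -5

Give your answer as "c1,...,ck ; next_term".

-1,-1 ; 7

  a_2 = -1·-5 + -1·-2 = 7
  a_3 = -1·7 + -1·-5 = -2
  a_4 = -1·-2 + -1·7 = -5
  a_5 = -1·-5 + -1·-2 = 7
  a_6 = -1·7 + -1·-5 = -2
  a_7 = -1·-2 + -1·7 = -5
  a_8 = -1·-5 + -1·-2 = 7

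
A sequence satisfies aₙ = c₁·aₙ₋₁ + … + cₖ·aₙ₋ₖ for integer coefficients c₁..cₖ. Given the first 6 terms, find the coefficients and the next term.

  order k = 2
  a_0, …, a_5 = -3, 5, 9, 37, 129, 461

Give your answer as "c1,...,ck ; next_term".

  a_2 = 3·5 + 2·-3 = 9
  a_3 = 3·9 + 2·5 = 37
  a_4 = 3·37 + 2·9 = 129
  a_5 = 3·129 + 2·37 = 461
  a_6 = 3·461 + 2·129 = 1641

3,2 ; 1641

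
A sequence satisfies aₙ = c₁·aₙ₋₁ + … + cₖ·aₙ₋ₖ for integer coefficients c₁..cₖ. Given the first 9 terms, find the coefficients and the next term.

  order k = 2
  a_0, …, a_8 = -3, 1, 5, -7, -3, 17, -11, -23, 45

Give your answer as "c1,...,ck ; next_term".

-1,-2 ; 1

  a_2 = -1·1 + -2·-3 = 5
  a_3 = -1·5 + -2·1 = -7
  a_4 = -1·-7 + -2·5 = -3
  a_5 = -1·-3 + -2·-7 = 17
  a_6 = -1·17 + -2·-3 = -11
  a_7 = -1·-11 + -2·17 = -23
  a_8 = -1·-23 + -2·-11 = 45
  a_9 = -1·45 + -2·-23 = 1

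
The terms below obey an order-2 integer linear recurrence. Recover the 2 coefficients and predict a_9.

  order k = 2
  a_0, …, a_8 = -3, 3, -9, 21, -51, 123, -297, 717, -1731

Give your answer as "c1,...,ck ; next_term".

  a_2 = -2·3 + 1·-3 = -9
  a_3 = -2·-9 + 1·3 = 21
  a_4 = -2·21 + 1·-9 = -51
  a_5 = -2·-51 + 1·21 = 123
  a_6 = -2·123 + 1·-51 = -297
  a_7 = -2·-297 + 1·123 = 717
  a_8 = -2·717 + 1·-297 = -1731
  a_9 = -2·-1731 + 1·717 = 4179

-2,1 ; 4179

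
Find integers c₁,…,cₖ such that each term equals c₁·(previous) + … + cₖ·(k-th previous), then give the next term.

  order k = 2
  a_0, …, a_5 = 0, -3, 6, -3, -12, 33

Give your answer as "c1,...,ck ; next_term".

  a_2 = -2·-3 + -3·0 = 6
  a_3 = -2·6 + -3·-3 = -3
  a_4 = -2·-3 + -3·6 = -12
  a_5 = -2·-12 + -3·-3 = 33
  a_6 = -2·33 + -3·-12 = -30

-2,-3 ; -30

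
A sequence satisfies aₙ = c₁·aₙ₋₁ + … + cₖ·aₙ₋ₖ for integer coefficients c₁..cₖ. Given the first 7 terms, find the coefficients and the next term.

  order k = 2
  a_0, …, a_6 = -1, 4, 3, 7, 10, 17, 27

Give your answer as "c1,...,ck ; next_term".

1,1 ; 44

  a_2 = 1·4 + 1·-1 = 3
  a_3 = 1·3 + 1·4 = 7
  a_4 = 1·7 + 1·3 = 10
  a_5 = 1·10 + 1·7 = 17
  a_6 = 1·17 + 1·10 = 27
  a_7 = 1·27 + 1·17 = 44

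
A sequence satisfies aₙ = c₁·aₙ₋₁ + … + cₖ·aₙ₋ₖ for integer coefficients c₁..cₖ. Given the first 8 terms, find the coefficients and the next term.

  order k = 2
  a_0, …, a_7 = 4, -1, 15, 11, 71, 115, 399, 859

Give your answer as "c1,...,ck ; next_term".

1,4 ; 2455

  a_2 = 1·-1 + 4·4 = 15
  a_3 = 1·15 + 4·-1 = 11
  a_4 = 1·11 + 4·15 = 71
  a_5 = 1·71 + 4·11 = 115
  a_6 = 1·115 + 4·71 = 399
  a_7 = 1·399 + 4·115 = 859
  a_8 = 1·859 + 4·399 = 2455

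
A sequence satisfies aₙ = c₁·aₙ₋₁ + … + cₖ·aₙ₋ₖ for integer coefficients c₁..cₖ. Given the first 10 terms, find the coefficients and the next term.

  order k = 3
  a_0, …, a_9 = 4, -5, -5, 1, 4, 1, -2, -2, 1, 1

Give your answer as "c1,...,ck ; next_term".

  a_3 = -1·-5 + 0·-5 + -1·4 = 1
  a_4 = -1·1 + 0·-5 + -1·-5 = 4
  a_5 = -1·4 + 0·1 + -1·-5 = 1
  a_6 = -1·1 + 0·4 + -1·1 = -2
  a_7 = -1·-2 + 0·1 + -1·4 = -2
  a_8 = -1·-2 + 0·-2 + -1·1 = 1
  a_9 = -1·1 + 0·-2 + -1·-2 = 1
  a_10 = -1·1 + 0·1 + -1·-2 = 1

-1,0,-1 ; 1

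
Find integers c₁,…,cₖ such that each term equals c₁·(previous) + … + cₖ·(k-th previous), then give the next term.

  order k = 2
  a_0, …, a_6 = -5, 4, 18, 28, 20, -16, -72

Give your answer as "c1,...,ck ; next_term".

  a_2 = 2·4 + -2·-5 = 18
  a_3 = 2·18 + -2·4 = 28
  a_4 = 2·28 + -2·18 = 20
  a_5 = 2·20 + -2·28 = -16
  a_6 = 2·-16 + -2·20 = -72
  a_7 = 2·-72 + -2·-16 = -112

2,-2 ; -112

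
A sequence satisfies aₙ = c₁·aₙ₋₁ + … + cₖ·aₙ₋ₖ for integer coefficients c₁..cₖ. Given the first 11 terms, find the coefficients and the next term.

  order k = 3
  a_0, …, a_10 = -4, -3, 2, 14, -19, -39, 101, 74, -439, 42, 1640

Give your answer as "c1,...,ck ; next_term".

  a_3 = -1·2 + -4·-3 + -1·-4 = 14
  a_4 = -1·14 + -4·2 + -1·-3 = -19
  a_5 = -1·-19 + -4·14 + -1·2 = -39
  a_6 = -1·-39 + -4·-19 + -1·14 = 101
  a_7 = -1·101 + -4·-39 + -1·-19 = 74
  a_8 = -1·74 + -4·101 + -1·-39 = -439
  a_9 = -1·-439 + -4·74 + -1·101 = 42
  a_10 = -1·42 + -4·-439 + -1·74 = 1640
  a_11 = -1·1640 + -4·42 + -1·-439 = -1369

-1,-4,-1 ; -1369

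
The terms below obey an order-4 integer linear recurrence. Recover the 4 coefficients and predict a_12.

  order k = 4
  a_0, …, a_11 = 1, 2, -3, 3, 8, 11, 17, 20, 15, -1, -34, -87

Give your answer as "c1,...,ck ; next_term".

2,-1,0,-1 ; -155

  a_4 = 2·3 + -1·-3 + 0·2 + -1·1 = 8
  a_5 = 2·8 + -1·3 + 0·-3 + -1·2 = 11
  a_6 = 2·11 + -1·8 + 0·3 + -1·-3 = 17
  a_7 = 2·17 + -1·11 + 0·8 + -1·3 = 20
  a_8 = 2·20 + -1·17 + 0·11 + -1·8 = 15
  a_9 = 2·15 + -1·20 + 0·17 + -1·11 = -1
  a_10 = 2·-1 + -1·15 + 0·20 + -1·17 = -34
  a_11 = 2·-34 + -1·-1 + 0·15 + -1·20 = -87
  a_12 = 2·-87 + -1·-34 + 0·-1 + -1·15 = -155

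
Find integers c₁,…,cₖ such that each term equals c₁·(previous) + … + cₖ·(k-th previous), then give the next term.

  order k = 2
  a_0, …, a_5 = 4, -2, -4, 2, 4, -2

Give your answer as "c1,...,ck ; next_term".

0,-1 ; -4

  a_2 = 0·-2 + -1·4 = -4
  a_3 = 0·-4 + -1·-2 = 2
  a_4 = 0·2 + -1·-4 = 4
  a_5 = 0·4 + -1·2 = -2
  a_6 = 0·-2 + -1·4 = -4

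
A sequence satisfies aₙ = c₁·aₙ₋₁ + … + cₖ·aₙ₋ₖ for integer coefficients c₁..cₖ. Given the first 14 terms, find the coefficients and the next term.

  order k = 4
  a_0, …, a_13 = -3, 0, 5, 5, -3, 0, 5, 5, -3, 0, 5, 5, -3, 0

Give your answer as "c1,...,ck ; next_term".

  a_4 = 0·5 + 0·5 + 0·0 + 1·-3 = -3
  a_5 = 0·-3 + 0·5 + 0·5 + 1·0 = 0
  a_6 = 0·0 + 0·-3 + 0·5 + 1·5 = 5
  a_7 = 0·5 + 0·0 + 0·-3 + 1·5 = 5
  a_8 = 0·5 + 0·5 + 0·0 + 1·-3 = -3
  a_9 = 0·-3 + 0·5 + 0·5 + 1·0 = 0
  a_10 = 0·0 + 0·-3 + 0·5 + 1·5 = 5
  a_11 = 0·5 + 0·0 + 0·-3 + 1·5 = 5
  a_12 = 0·5 + 0·5 + 0·0 + 1·-3 = -3
  a_13 = 0·-3 + 0·5 + 0·5 + 1·0 = 0
  a_14 = 0·0 + 0·-3 + 0·5 + 1·5 = 5

0,0,0,1 ; 5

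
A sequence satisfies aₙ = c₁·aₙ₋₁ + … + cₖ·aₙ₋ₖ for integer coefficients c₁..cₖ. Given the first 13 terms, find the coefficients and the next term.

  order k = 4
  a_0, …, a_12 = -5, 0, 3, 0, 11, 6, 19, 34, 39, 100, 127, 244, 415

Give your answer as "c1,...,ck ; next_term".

  a_4 = 0·0 + 2·3 + 2·0 + -1·-5 = 11
  a_5 = 0·11 + 2·0 + 2·3 + -1·0 = 6
  a_6 = 0·6 + 2·11 + 2·0 + -1·3 = 19
  a_7 = 0·19 + 2·6 + 2·11 + -1·0 = 34
  a_8 = 0·34 + 2·19 + 2·6 + -1·11 = 39
  a_9 = 0·39 + 2·34 + 2·19 + -1·6 = 100
  a_10 = 0·100 + 2·39 + 2·34 + -1·19 = 127
  a_11 = 0·127 + 2·100 + 2·39 + -1·34 = 244
  a_12 = 0·244 + 2·127 + 2·100 + -1·39 = 415
  a_13 = 0·415 + 2·244 + 2·127 + -1·100 = 642

0,2,2,-1 ; 642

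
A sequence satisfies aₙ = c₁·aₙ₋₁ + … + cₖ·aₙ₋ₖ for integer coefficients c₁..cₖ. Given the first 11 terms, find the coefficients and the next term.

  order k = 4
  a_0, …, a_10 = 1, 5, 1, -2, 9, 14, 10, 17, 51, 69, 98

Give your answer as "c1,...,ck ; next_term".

0,1,1,3 ; 171

  a_4 = 0·-2 + 1·1 + 1·5 + 3·1 = 9
  a_5 = 0·9 + 1·-2 + 1·1 + 3·5 = 14
  a_6 = 0·14 + 1·9 + 1·-2 + 3·1 = 10
  a_7 = 0·10 + 1·14 + 1·9 + 3·-2 = 17
  a_8 = 0·17 + 1·10 + 1·14 + 3·9 = 51
  a_9 = 0·51 + 1·17 + 1·10 + 3·14 = 69
  a_10 = 0·69 + 1·51 + 1·17 + 3·10 = 98
  a_11 = 0·98 + 1·69 + 1·51 + 3·17 = 171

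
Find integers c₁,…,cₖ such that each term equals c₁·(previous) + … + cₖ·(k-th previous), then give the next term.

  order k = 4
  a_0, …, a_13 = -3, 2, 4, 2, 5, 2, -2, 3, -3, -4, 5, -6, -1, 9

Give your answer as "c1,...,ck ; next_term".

  a_4 = 0·2 + 0·4 + 1·2 + -1·-3 = 5
  a_5 = 0·5 + 0·2 + 1·4 + -1·2 = 2
  a_6 = 0·2 + 0·5 + 1·2 + -1·4 = -2
  a_7 = 0·-2 + 0·2 + 1·5 + -1·2 = 3
  a_8 = 0·3 + 0·-2 + 1·2 + -1·5 = -3
  a_9 = 0·-3 + 0·3 + 1·-2 + -1·2 = -4
  a_10 = 0·-4 + 0·-3 + 1·3 + -1·-2 = 5
  a_11 = 0·5 + 0·-4 + 1·-3 + -1·3 = -6
  a_12 = 0·-6 + 0·5 + 1·-4 + -1·-3 = -1
  a_13 = 0·-1 + 0·-6 + 1·5 + -1·-4 = 9
  a_14 = 0·9 + 0·-1 + 1·-6 + -1·5 = -11

0,0,1,-1 ; -11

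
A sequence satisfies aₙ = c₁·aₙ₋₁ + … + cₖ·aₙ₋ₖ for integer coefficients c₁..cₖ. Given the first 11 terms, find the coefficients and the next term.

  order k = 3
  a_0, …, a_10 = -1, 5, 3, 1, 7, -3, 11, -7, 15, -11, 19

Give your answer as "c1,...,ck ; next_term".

-1,1,1 ; -15

  a_3 = -1·3 + 1·5 + 1·-1 = 1
  a_4 = -1·1 + 1·3 + 1·5 = 7
  a_5 = -1·7 + 1·1 + 1·3 = -3
  a_6 = -1·-3 + 1·7 + 1·1 = 11
  a_7 = -1·11 + 1·-3 + 1·7 = -7
  a_8 = -1·-7 + 1·11 + 1·-3 = 15
  a_9 = -1·15 + 1·-7 + 1·11 = -11
  a_10 = -1·-11 + 1·15 + 1·-7 = 19
  a_11 = -1·19 + 1·-11 + 1·15 = -15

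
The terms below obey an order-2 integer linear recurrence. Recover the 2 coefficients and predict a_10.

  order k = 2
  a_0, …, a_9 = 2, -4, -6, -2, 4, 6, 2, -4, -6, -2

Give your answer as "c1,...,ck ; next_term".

  a_2 = 1·-4 + -1·2 = -6
  a_3 = 1·-6 + -1·-4 = -2
  a_4 = 1·-2 + -1·-6 = 4
  a_5 = 1·4 + -1·-2 = 6
  a_6 = 1·6 + -1·4 = 2
  a_7 = 1·2 + -1·6 = -4
  a_8 = 1·-4 + -1·2 = -6
  a_9 = 1·-6 + -1·-4 = -2
  a_10 = 1·-2 + -1·-6 = 4

1,-1 ; 4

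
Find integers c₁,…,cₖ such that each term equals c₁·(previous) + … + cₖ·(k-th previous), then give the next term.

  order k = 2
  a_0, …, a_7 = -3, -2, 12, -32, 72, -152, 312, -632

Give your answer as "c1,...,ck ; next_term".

  a_2 = -3·-2 + -2·-3 = 12
  a_3 = -3·12 + -2·-2 = -32
  a_4 = -3·-32 + -2·12 = 72
  a_5 = -3·72 + -2·-32 = -152
  a_6 = -3·-152 + -2·72 = 312
  a_7 = -3·312 + -2·-152 = -632
  a_8 = -3·-632 + -2·312 = 1272

-3,-2 ; 1272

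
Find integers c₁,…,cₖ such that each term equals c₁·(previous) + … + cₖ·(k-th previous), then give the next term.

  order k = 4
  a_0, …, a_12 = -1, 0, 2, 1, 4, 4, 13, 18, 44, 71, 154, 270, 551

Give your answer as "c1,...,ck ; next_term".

1,2,-1,1 ; 1008

  a_4 = 1·1 + 2·2 + -1·0 + 1·-1 = 4
  a_5 = 1·4 + 2·1 + -1·2 + 1·0 = 4
  a_6 = 1·4 + 2·4 + -1·1 + 1·2 = 13
  a_7 = 1·13 + 2·4 + -1·4 + 1·1 = 18
  a_8 = 1·18 + 2·13 + -1·4 + 1·4 = 44
  a_9 = 1·44 + 2·18 + -1·13 + 1·4 = 71
  a_10 = 1·71 + 2·44 + -1·18 + 1·13 = 154
  a_11 = 1·154 + 2·71 + -1·44 + 1·18 = 270
  a_12 = 1·270 + 2·154 + -1·71 + 1·44 = 551
  a_13 = 1·551 + 2·270 + -1·154 + 1·71 = 1008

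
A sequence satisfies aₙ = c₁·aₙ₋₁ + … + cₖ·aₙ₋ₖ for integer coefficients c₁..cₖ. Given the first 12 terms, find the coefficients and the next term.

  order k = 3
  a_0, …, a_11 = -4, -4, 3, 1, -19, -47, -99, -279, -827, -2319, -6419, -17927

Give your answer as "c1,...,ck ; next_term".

3,-2,4 ; -50219

  a_3 = 3·3 + -2·-4 + 4·-4 = 1
  a_4 = 3·1 + -2·3 + 4·-4 = -19
  a_5 = 3·-19 + -2·1 + 4·3 = -47
  a_6 = 3·-47 + -2·-19 + 4·1 = -99
  a_7 = 3·-99 + -2·-47 + 4·-19 = -279
  a_8 = 3·-279 + -2·-99 + 4·-47 = -827
  a_9 = 3·-827 + -2·-279 + 4·-99 = -2319
  a_10 = 3·-2319 + -2·-827 + 4·-279 = -6419
  a_11 = 3·-6419 + -2·-2319 + 4·-827 = -17927
  a_12 = 3·-17927 + -2·-6419 + 4·-2319 = -50219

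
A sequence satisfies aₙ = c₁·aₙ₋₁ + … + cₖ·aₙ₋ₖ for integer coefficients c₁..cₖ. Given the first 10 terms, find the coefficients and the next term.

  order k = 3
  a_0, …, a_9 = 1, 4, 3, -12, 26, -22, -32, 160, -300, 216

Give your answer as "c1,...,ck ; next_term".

  a_3 = -2·3 + -2·4 + 2·1 = -12
  a_4 = -2·-12 + -2·3 + 2·4 = 26
  a_5 = -2·26 + -2·-12 + 2·3 = -22
  a_6 = -2·-22 + -2·26 + 2·-12 = -32
  a_7 = -2·-32 + -2·-22 + 2·26 = 160
  a_8 = -2·160 + -2·-32 + 2·-22 = -300
  a_9 = -2·-300 + -2·160 + 2·-32 = 216
  a_10 = -2·216 + -2·-300 + 2·160 = 488

-2,-2,2 ; 488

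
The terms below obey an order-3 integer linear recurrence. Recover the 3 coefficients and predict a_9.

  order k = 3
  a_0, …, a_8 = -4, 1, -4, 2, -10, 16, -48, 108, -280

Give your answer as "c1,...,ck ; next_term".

-2,2,2 ; 680

  a_3 = -2·-4 + 2·1 + 2·-4 = 2
  a_4 = -2·2 + 2·-4 + 2·1 = -10
  a_5 = -2·-10 + 2·2 + 2·-4 = 16
  a_6 = -2·16 + 2·-10 + 2·2 = -48
  a_7 = -2·-48 + 2·16 + 2·-10 = 108
  a_8 = -2·108 + 2·-48 + 2·16 = -280
  a_9 = -2·-280 + 2·108 + 2·-48 = 680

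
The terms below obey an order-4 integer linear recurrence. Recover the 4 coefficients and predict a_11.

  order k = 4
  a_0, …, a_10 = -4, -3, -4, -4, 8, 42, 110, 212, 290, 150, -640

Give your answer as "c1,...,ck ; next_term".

3,-3,0,-2 ; -2794

  a_4 = 3·-4 + -3·-4 + 0·-3 + -2·-4 = 8
  a_5 = 3·8 + -3·-4 + 0·-4 + -2·-3 = 42
  a_6 = 3·42 + -3·8 + 0·-4 + -2·-4 = 110
  a_7 = 3·110 + -3·42 + 0·8 + -2·-4 = 212
  a_8 = 3·212 + -3·110 + 0·42 + -2·8 = 290
  a_9 = 3·290 + -3·212 + 0·110 + -2·42 = 150
  a_10 = 3·150 + -3·290 + 0·212 + -2·110 = -640
  a_11 = 3·-640 + -3·150 + 0·290 + -2·212 = -2794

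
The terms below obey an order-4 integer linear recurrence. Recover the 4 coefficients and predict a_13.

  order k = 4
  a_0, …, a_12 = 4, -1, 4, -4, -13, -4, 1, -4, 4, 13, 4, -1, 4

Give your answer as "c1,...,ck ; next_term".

1,-1,1,-1 ; -4

  a_4 = 1·-4 + -1·4 + 1·-1 + -1·4 = -13
  a_5 = 1·-13 + -1·-4 + 1·4 + -1·-1 = -4
  a_6 = 1·-4 + -1·-13 + 1·-4 + -1·4 = 1
  a_7 = 1·1 + -1·-4 + 1·-13 + -1·-4 = -4
  a_8 = 1·-4 + -1·1 + 1·-4 + -1·-13 = 4
  a_9 = 1·4 + -1·-4 + 1·1 + -1·-4 = 13
  a_10 = 1·13 + -1·4 + 1·-4 + -1·1 = 4
  a_11 = 1·4 + -1·13 + 1·4 + -1·-4 = -1
  a_12 = 1·-1 + -1·4 + 1·13 + -1·4 = 4
  a_13 = 1·4 + -1·-1 + 1·4 + -1·13 = -4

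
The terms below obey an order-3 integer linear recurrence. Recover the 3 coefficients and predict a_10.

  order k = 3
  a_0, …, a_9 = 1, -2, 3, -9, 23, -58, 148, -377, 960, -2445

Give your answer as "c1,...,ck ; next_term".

  a_3 = -2·3 + 1·-2 + -1·1 = -9
  a_4 = -2·-9 + 1·3 + -1·-2 = 23
  a_5 = -2·23 + 1·-9 + -1·3 = -58
  a_6 = -2·-58 + 1·23 + -1·-9 = 148
  a_7 = -2·148 + 1·-58 + -1·23 = -377
  a_8 = -2·-377 + 1·148 + -1·-58 = 960
  a_9 = -2·960 + 1·-377 + -1·148 = -2445
  a_10 = -2·-2445 + 1·960 + -1·-377 = 6227

-2,1,-1 ; 6227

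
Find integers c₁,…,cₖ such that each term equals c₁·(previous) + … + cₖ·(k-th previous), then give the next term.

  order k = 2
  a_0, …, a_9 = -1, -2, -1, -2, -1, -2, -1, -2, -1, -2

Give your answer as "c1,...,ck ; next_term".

0,1 ; -1

  a_2 = 0·-2 + 1·-1 = -1
  a_3 = 0·-1 + 1·-2 = -2
  a_4 = 0·-2 + 1·-1 = -1
  a_5 = 0·-1 + 1·-2 = -2
  a_6 = 0·-2 + 1·-1 = -1
  a_7 = 0·-1 + 1·-2 = -2
  a_8 = 0·-2 + 1·-1 = -1
  a_9 = 0·-1 + 1·-2 = -2
  a_10 = 0·-2 + 1·-1 = -1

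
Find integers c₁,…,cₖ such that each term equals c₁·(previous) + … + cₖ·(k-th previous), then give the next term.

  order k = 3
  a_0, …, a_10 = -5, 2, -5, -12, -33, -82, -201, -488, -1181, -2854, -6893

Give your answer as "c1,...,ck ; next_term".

  a_3 = 3·-5 + -1·2 + -1·-5 = -12
  a_4 = 3·-12 + -1·-5 + -1·2 = -33
  a_5 = 3·-33 + -1·-12 + -1·-5 = -82
  a_6 = 3·-82 + -1·-33 + -1·-12 = -201
  a_7 = 3·-201 + -1·-82 + -1·-33 = -488
  a_8 = 3·-488 + -1·-201 + -1·-82 = -1181
  a_9 = 3·-1181 + -1·-488 + -1·-201 = -2854
  a_10 = 3·-2854 + -1·-1181 + -1·-488 = -6893
  a_11 = 3·-6893 + -1·-2854 + -1·-1181 = -16644

3,-1,-1 ; -16644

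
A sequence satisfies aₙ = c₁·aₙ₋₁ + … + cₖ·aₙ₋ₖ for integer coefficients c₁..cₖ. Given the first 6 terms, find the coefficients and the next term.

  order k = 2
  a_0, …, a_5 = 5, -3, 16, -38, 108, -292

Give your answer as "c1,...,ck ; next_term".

-2,2 ; 800

  a_2 = -2·-3 + 2·5 = 16
  a_3 = -2·16 + 2·-3 = -38
  a_4 = -2·-38 + 2·16 = 108
  a_5 = -2·108 + 2·-38 = -292
  a_6 = -2·-292 + 2·108 = 800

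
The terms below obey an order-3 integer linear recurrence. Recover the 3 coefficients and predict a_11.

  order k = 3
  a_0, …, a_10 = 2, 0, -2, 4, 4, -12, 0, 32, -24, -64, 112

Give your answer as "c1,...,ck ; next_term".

  a_3 = 0·-2 + -2·0 + 2·2 = 4
  a_4 = 0·4 + -2·-2 + 2·0 = 4
  a_5 = 0·4 + -2·4 + 2·-2 = -12
  a_6 = 0·-12 + -2·4 + 2·4 = 0
  a_7 = 0·0 + -2·-12 + 2·4 = 32
  a_8 = 0·32 + -2·0 + 2·-12 = -24
  a_9 = 0·-24 + -2·32 + 2·0 = -64
  a_10 = 0·-64 + -2·-24 + 2·32 = 112
  a_11 = 0·112 + -2·-64 + 2·-24 = 80

0,-2,2 ; 80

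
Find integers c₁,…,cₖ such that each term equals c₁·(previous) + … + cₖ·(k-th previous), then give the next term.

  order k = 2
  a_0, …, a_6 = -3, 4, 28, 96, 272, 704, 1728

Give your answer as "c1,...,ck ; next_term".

  a_2 = 4·4 + -4·-3 = 28
  a_3 = 4·28 + -4·4 = 96
  a_4 = 4·96 + -4·28 = 272
  a_5 = 4·272 + -4·96 = 704
  a_6 = 4·704 + -4·272 = 1728
  a_7 = 4·1728 + -4·704 = 4096

4,-4 ; 4096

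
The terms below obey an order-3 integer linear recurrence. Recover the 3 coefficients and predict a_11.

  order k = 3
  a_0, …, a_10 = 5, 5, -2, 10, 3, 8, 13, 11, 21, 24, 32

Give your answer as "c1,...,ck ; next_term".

0,1,1 ; 45

  a_3 = 0·-2 + 1·5 + 1·5 = 10
  a_4 = 0·10 + 1·-2 + 1·5 = 3
  a_5 = 0·3 + 1·10 + 1·-2 = 8
  a_6 = 0·8 + 1·3 + 1·10 = 13
  a_7 = 0·13 + 1·8 + 1·3 = 11
  a_8 = 0·11 + 1·13 + 1·8 = 21
  a_9 = 0·21 + 1·11 + 1·13 = 24
  a_10 = 0·24 + 1·21 + 1·11 = 32
  a_11 = 0·32 + 1·24 + 1·21 = 45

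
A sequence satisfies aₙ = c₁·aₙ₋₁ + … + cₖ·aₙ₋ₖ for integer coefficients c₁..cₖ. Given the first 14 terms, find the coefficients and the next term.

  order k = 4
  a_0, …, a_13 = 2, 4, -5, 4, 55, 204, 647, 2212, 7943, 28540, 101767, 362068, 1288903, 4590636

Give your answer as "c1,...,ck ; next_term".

  a_4 = 4·4 + -3·-5 + 4·4 + 4·2 = 55
  a_5 = 4·55 + -3·4 + 4·-5 + 4·4 = 204
  a_6 = 4·204 + -3·55 + 4·4 + 4·-5 = 647
  a_7 = 4·647 + -3·204 + 4·55 + 4·4 = 2212
  a_8 = 4·2212 + -3·647 + 4·204 + 4·55 = 7943
  a_9 = 4·7943 + -3·2212 + 4·647 + 4·204 = 28540
  a_10 = 4·28540 + -3·7943 + 4·2212 + 4·647 = 101767
  a_11 = 4·101767 + -3·28540 + 4·7943 + 4·2212 = 362068
  a_12 = 4·362068 + -3·101767 + 4·28540 + 4·7943 = 1288903
  a_13 = 4·1288903 + -3·362068 + 4·101767 + 4·28540 = 4590636
  a_14 = 4·4590636 + -3·1288903 + 4·362068 + 4·101767 = 16351175

4,-3,4,4 ; 16351175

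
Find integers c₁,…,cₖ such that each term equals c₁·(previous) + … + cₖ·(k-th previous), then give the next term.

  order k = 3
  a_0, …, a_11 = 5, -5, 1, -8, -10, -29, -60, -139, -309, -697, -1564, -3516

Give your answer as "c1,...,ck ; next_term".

  a_3 = 2·1 + 1·-5 + -1·5 = -8
  a_4 = 2·-8 + 1·1 + -1·-5 = -10
  a_5 = 2·-10 + 1·-8 + -1·1 = -29
  a_6 = 2·-29 + 1·-10 + -1·-8 = -60
  a_7 = 2·-60 + 1·-29 + -1·-10 = -139
  a_8 = 2·-139 + 1·-60 + -1·-29 = -309
  a_9 = 2·-309 + 1·-139 + -1·-60 = -697
  a_10 = 2·-697 + 1·-309 + -1·-139 = -1564
  a_11 = 2·-1564 + 1·-697 + -1·-309 = -3516
  a_12 = 2·-3516 + 1·-1564 + -1·-697 = -7899

2,1,-1 ; -7899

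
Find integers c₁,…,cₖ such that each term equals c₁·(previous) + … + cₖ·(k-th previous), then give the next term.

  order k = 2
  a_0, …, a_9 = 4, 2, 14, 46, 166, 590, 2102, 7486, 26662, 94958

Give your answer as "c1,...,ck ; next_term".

3,2 ; 338198

  a_2 = 3·2 + 2·4 = 14
  a_3 = 3·14 + 2·2 = 46
  a_4 = 3·46 + 2·14 = 166
  a_5 = 3·166 + 2·46 = 590
  a_6 = 3·590 + 2·166 = 2102
  a_7 = 3·2102 + 2·590 = 7486
  a_8 = 3·7486 + 2·2102 = 26662
  a_9 = 3·26662 + 2·7486 = 94958
  a_10 = 3·94958 + 2·26662 = 338198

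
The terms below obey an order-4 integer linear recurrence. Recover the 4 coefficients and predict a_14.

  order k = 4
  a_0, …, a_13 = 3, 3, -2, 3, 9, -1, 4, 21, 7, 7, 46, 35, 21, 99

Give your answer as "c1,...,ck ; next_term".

  a_4 = 0·3 + 0·-2 + 2·3 + 1·3 = 9
  a_5 = 0·9 + 0·3 + 2·-2 + 1·3 = -1
  a_6 = 0·-1 + 0·9 + 2·3 + 1·-2 = 4
  a_7 = 0·4 + 0·-1 + 2·9 + 1·3 = 21
  a_8 = 0·21 + 0·4 + 2·-1 + 1·9 = 7
  a_9 = 0·7 + 0·21 + 2·4 + 1·-1 = 7
  a_10 = 0·7 + 0·7 + 2·21 + 1·4 = 46
  a_11 = 0·46 + 0·7 + 2·7 + 1·21 = 35
  a_12 = 0·35 + 0·46 + 2·7 + 1·7 = 21
  a_13 = 0·21 + 0·35 + 2·46 + 1·7 = 99
  a_14 = 0·99 + 0·21 + 2·35 + 1·46 = 116

0,0,2,1 ; 116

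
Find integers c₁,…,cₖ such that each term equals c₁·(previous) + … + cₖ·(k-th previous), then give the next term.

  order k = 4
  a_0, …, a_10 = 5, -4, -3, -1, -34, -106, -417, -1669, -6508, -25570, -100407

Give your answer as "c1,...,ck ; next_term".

  a_4 = 3·-1 + 3·-3 + 3·-4 + -2·5 = -34
  a_5 = 3·-34 + 3·-1 + 3·-3 + -2·-4 = -106
  a_6 = 3·-106 + 3·-34 + 3·-1 + -2·-3 = -417
  a_7 = 3·-417 + 3·-106 + 3·-34 + -2·-1 = -1669
  a_8 = 3·-1669 + 3·-417 + 3·-106 + -2·-34 = -6508
  a_9 = 3·-6508 + 3·-1669 + 3·-417 + -2·-106 = -25570
  a_10 = 3·-25570 + 3·-6508 + 3·-1669 + -2·-417 = -100407
  a_11 = 3·-100407 + 3·-25570 + 3·-6508 + -2·-1669 = -394117

3,3,3,-2 ; -394117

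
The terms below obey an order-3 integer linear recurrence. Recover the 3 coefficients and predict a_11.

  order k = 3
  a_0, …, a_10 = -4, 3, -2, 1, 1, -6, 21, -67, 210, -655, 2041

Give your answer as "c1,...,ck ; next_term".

  a_3 = -3·-2 + 1·3 + 2·-4 = 1
  a_4 = -3·1 + 1·-2 + 2·3 = 1
  a_5 = -3·1 + 1·1 + 2·-2 = -6
  a_6 = -3·-6 + 1·1 + 2·1 = 21
  a_7 = -3·21 + 1·-6 + 2·1 = -67
  a_8 = -3·-67 + 1·21 + 2·-6 = 210
  a_9 = -3·210 + 1·-67 + 2·21 = -655
  a_10 = -3·-655 + 1·210 + 2·-67 = 2041
  a_11 = -3·2041 + 1·-655 + 2·210 = -6358

-3,1,2 ; -6358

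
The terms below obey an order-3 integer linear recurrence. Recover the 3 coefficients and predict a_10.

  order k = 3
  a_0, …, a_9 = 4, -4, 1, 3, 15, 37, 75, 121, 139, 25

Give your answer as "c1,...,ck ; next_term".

  a_3 = 3·1 + -2·-4 + -2·4 = 3
  a_4 = 3·3 + -2·1 + -2·-4 = 15
  a_5 = 3·15 + -2·3 + -2·1 = 37
  a_6 = 3·37 + -2·15 + -2·3 = 75
  a_7 = 3·75 + -2·37 + -2·15 = 121
  a_8 = 3·121 + -2·75 + -2·37 = 139
  a_9 = 3·139 + -2·121 + -2·75 = 25
  a_10 = 3·25 + -2·139 + -2·121 = -445

3,-2,-2 ; -445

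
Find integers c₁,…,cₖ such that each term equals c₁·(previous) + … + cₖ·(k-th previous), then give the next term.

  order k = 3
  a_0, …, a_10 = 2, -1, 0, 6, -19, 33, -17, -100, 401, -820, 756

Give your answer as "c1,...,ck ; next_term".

-3,-4,1 ; 1413

  a_3 = -3·0 + -4·-1 + 1·2 = 6
  a_4 = -3·6 + -4·0 + 1·-1 = -19
  a_5 = -3·-19 + -4·6 + 1·0 = 33
  a_6 = -3·33 + -4·-19 + 1·6 = -17
  a_7 = -3·-17 + -4·33 + 1·-19 = -100
  a_8 = -3·-100 + -4·-17 + 1·33 = 401
  a_9 = -3·401 + -4·-100 + 1·-17 = -820
  a_10 = -3·-820 + -4·401 + 1·-100 = 756
  a_11 = -3·756 + -4·-820 + 1·401 = 1413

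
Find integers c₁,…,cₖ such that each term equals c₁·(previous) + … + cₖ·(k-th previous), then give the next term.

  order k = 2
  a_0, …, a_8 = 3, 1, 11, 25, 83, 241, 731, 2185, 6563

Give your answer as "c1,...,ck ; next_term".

2,3 ; 19681

  a_2 = 2·1 + 3·3 = 11
  a_3 = 2·11 + 3·1 = 25
  a_4 = 2·25 + 3·11 = 83
  a_5 = 2·83 + 3·25 = 241
  a_6 = 2·241 + 3·83 = 731
  a_7 = 2·731 + 3·241 = 2185
  a_8 = 2·2185 + 3·731 = 6563
  a_9 = 2·6563 + 3·2185 = 19681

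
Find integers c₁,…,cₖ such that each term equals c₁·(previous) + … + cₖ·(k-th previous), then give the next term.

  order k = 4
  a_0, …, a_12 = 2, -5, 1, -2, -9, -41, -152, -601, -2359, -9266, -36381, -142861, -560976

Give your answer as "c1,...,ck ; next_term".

3,3,2,2 ; -2202805

  a_4 = 3·-2 + 3·1 + 2·-5 + 2·2 = -9
  a_5 = 3·-9 + 3·-2 + 2·1 + 2·-5 = -41
  a_6 = 3·-41 + 3·-9 + 2·-2 + 2·1 = -152
  a_7 = 3·-152 + 3·-41 + 2·-9 + 2·-2 = -601
  a_8 = 3·-601 + 3·-152 + 2·-41 + 2·-9 = -2359
  a_9 = 3·-2359 + 3·-601 + 2·-152 + 2·-41 = -9266
  a_10 = 3·-9266 + 3·-2359 + 2·-601 + 2·-152 = -36381
  a_11 = 3·-36381 + 3·-9266 + 2·-2359 + 2·-601 = -142861
  a_12 = 3·-142861 + 3·-36381 + 2·-9266 + 2·-2359 = -560976
  a_13 = 3·-560976 + 3·-142861 + 2·-36381 + 2·-9266 = -2202805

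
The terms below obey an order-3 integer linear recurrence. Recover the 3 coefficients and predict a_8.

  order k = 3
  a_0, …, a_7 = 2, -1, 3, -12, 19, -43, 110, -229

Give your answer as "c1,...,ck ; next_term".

  a_3 = -1·3 + 1·-1 + -4·2 = -12
  a_4 = -1·-12 + 1·3 + -4·-1 = 19
  a_5 = -1·19 + 1·-12 + -4·3 = -43
  a_6 = -1·-43 + 1·19 + -4·-12 = 110
  a_7 = -1·110 + 1·-43 + -4·19 = -229
  a_8 = -1·-229 + 1·110 + -4·-43 = 511

-1,1,-4 ; 511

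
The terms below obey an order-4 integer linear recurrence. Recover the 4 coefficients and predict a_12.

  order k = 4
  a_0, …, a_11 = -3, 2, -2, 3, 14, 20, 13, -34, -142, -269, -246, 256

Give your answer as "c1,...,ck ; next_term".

2,-2,-1,-2 ; 1557

  a_4 = 2·3 + -2·-2 + -1·2 + -2·-3 = 14
  a_5 = 2·14 + -2·3 + -1·-2 + -2·2 = 20
  a_6 = 2·20 + -2·14 + -1·3 + -2·-2 = 13
  a_7 = 2·13 + -2·20 + -1·14 + -2·3 = -34
  a_8 = 2·-34 + -2·13 + -1·20 + -2·14 = -142
  a_9 = 2·-142 + -2·-34 + -1·13 + -2·20 = -269
  a_10 = 2·-269 + -2·-142 + -1·-34 + -2·13 = -246
  a_11 = 2·-246 + -2·-269 + -1·-142 + -2·-34 = 256
  a_12 = 2·256 + -2·-246 + -1·-269 + -2·-142 = 1557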